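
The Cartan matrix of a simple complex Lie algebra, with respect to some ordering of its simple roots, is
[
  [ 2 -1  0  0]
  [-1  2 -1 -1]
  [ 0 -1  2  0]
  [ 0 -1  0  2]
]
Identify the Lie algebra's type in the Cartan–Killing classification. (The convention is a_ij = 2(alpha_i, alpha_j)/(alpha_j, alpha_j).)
The matrix has rank 4 with 2's on the diagonal. Reading the off-diagonal entries as Dynkin edges (a single edge where a_ij = a_ji = -1; a double or triple edge where a_ij * a_ji = 2 or 3), the diagram is a chain of 2 nodes with a fork of two nodes at one end (D_4). One simple-root ordering that puts it in standard form is (alpha_4, alpha_2, alpha_1, alpha_3). So the algebra is type D_4, i.e. so(8).

type D_4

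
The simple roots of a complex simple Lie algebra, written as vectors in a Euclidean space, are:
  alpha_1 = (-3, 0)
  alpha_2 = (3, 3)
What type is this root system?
type B_2

Compute the Cartan integers a_ij = 2(alpha_i, alpha_j)/(alpha_j, alpha_j); the resulting 2x2 Cartan matrix is
[[2, -1], [-2, 2]].
The roots have two lengths (squared-length ratio 2:1); the short ones are alpha_{1}. The associated Dynkin diagram is a chain of 2 nodes with a double edge at one end; the terminal node there is the unique short simple root (B_2), so the type is B_2 (the algebra so(5)).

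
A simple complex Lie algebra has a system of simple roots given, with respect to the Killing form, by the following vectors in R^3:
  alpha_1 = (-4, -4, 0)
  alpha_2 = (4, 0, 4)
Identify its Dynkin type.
Compute the Cartan integers a_ij = 2(alpha_i, alpha_j)/(alpha_j, alpha_j); the resulting 2x2 Cartan matrix is
[[2, -1], [-1, 2]].
All simple roots have the same length, so the diagram is simply laced. The associated Dynkin diagram is a chain of 2 nodes with single edges (A_2), so the type is A_2 (the algebra sl(3)).

A2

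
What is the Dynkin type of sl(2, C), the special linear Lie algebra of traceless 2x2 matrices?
This is sl(2), which has dimension 2^2 - 1 = 3 and rank 2 - 1 = 1 (a Cartan subalgebra is the diagonal traceless matrices). In the classification of classical Lie algebras, the special linear algebra sl(n+1) has type A_n; here n = 1, so the Dynkin diagram is a chain of 1 nodes with single edges (A_1). Hence the type is A_1.

A1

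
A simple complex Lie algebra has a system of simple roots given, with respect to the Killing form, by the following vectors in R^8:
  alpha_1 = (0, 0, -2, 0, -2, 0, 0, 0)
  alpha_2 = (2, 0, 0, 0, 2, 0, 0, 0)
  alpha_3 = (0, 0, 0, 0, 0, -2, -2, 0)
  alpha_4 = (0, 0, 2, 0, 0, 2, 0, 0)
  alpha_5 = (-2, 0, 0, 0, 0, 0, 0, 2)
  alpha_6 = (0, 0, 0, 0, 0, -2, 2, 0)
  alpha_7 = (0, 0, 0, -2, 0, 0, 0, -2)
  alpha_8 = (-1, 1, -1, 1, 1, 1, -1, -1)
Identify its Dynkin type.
Compute the Cartan integers a_ij = 2(alpha_i, alpha_j)/(alpha_j, alpha_j); the resulting 8x8 Cartan matrix is
[[2, -1, 0, -1, 0, 0, 0, 0], [-1, 2, 0, 0, -1, 0, 0, 0], [0, 0, 2, -1, 0, 0, 0, 0], [-1, 0, -1, 2, 0, -1, 0, 0], [0, -1, 0, 0, 2, 0, -1, 0], [0, 0, 0, -1, 0, 2, 0, -1], [0, 0, 0, 0, -1, 0, 2, 0], [0, 0, 0, 0, 0, -1, 0, 2]].
All simple roots have the same length, so the diagram is simply laced. The associated Dynkin diagram is a chain of 7 nodes with one extra node attached to the third node from one end (E_8), so the type is E_8.

E_8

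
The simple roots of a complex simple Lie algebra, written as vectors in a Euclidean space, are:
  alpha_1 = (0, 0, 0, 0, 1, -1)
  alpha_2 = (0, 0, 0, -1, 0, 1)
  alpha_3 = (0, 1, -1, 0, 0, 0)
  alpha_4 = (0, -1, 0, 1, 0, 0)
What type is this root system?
Compute the Cartan integers a_ij = 2(alpha_i, alpha_j)/(alpha_j, alpha_j); the resulting 4x4 Cartan matrix is
[[2, -1, 0, 0], [-1, 2, 0, -1], [0, 0, 2, -1], [0, -1, -1, 2]].
All simple roots have the same length, so the diagram is simply laced. The associated Dynkin diagram is a chain of 4 nodes with single edges (A_4), so the type is A_4 (the algebra sl(5)).

A4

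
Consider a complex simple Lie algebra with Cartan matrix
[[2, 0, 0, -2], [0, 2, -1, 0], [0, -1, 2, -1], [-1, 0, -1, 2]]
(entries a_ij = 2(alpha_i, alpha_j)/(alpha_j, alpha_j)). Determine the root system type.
C4

The matrix has rank 4 with 2's on the diagonal. Reading the off-diagonal entries as Dynkin edges (a single edge where a_ij = a_ji = -1; a double or triple edge where a_ij * a_ji = 2 or 3), the diagram is a chain of 4 nodes with a double edge at one end; the terminal node there is the unique long simple root (C_4). One simple-root ordering that puts it in standard form is (alpha_2, alpha_3, alpha_4, alpha_1). So the algebra is type C_4, i.e. sp(8).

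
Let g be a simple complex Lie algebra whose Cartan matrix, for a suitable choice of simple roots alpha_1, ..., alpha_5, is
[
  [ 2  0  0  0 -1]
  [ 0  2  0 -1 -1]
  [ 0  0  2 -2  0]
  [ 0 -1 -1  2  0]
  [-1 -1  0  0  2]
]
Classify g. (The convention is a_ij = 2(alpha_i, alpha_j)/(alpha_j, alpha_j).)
C_5 (sp(10))

The matrix has rank 5 with 2's on the diagonal. Reading the off-diagonal entries as Dynkin edges (a single edge where a_ij = a_ji = -1; a double or triple edge where a_ij * a_ji = 2 or 3), the diagram is a chain of 5 nodes with a double edge at one end; the terminal node there is the unique long simple root (C_5). One simple-root ordering that puts it in standard form is (alpha_1, alpha_5, alpha_2, alpha_4, alpha_3). So the algebra is type C_5, i.e. sp(10).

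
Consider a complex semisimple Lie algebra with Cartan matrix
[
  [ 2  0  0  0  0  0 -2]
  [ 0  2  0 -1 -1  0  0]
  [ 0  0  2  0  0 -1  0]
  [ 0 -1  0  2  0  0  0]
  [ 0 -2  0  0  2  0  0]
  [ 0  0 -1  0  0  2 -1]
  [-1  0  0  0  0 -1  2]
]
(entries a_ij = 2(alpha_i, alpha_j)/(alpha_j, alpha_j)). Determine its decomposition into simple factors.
type C_3 + type C_4

The diagram associated to this matrix has two connected components: the simple roots {alpha_2, alpha_4, alpha_5} form a chain of 3 nodes with a double edge at one end; the terminal node there is the unique long simple root (C_3), and {alpha_1, alpha_3, alpha_6, alpha_7} form a chain of 4 nodes with a double edge at one end; the terminal node there is the unique long simple root (C_4). A semisimple Lie algebra decomposes uniquely as the direct sum of simple ideals, one per connected component of its Dynkin diagram, so g ≅ C_3 ⊕ C_4 (dimension 21 + 36 = 57).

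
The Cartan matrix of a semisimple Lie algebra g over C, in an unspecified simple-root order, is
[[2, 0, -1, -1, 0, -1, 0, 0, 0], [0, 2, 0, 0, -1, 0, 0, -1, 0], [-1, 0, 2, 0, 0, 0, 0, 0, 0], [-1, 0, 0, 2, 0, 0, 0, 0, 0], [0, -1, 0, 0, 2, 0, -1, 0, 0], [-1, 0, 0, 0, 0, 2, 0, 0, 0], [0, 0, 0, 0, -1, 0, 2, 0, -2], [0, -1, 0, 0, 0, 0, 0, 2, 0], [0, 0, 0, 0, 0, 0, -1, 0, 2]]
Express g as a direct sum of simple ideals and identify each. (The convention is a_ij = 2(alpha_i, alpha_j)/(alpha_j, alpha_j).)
The diagram associated to this matrix has two connected components: the simple roots {alpha_2, alpha_5, alpha_7, alpha_8, alpha_9} form a chain of 5 nodes with a double edge at one end; the terminal node there is the unique short simple root (B_5), and {alpha_1, alpha_3, alpha_4, alpha_6} form a chain of 2 nodes with a fork of two nodes at one end (D_4). A semisimple Lie algebra decomposes uniquely as the direct sum of simple ideals, one per connected component of its Dynkin diagram, so g ≅ B_5 ⊕ D_4 (dimension 55 + 28 = 83).

type B_5 ⊕ type D_4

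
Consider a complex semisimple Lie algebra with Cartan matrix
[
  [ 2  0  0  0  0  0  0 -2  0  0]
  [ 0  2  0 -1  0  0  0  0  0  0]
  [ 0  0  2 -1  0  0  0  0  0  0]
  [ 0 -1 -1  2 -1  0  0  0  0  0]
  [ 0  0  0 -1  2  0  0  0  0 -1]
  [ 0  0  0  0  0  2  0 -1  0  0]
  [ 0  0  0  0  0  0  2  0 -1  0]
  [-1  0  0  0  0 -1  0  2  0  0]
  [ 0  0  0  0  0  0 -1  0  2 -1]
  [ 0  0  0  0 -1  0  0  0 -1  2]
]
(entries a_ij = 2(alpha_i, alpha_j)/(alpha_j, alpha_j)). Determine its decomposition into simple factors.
type C_3 + type D_7

The diagram associated to this matrix has two connected components: the simple roots {alpha_1, alpha_6, alpha_8} form a chain of 3 nodes with a double edge at one end; the terminal node there is the unique long simple root (C_3), and {alpha_2, alpha_3, alpha_4, alpha_5, alpha_7, alpha_9, alpha_10} form a chain of 5 nodes with a fork of two nodes at one end (D_7). A semisimple Lie algebra decomposes uniquely as the direct sum of simple ideals, one per connected component of its Dynkin diagram, so g ≅ C_3 ⊕ D_7 (dimension 21 + 91 = 112).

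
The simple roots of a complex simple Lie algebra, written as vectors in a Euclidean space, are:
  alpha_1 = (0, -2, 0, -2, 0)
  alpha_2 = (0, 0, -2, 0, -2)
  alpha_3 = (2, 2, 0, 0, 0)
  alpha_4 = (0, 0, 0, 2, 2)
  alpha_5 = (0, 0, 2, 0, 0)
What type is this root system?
Compute the Cartan integers a_ij = 2(alpha_i, alpha_j)/(alpha_j, alpha_j); the resulting 5x5 Cartan matrix is
[[2, 0, -1, -1, 0], [0, 2, 0, -1, -2], [-1, 0, 2, 0, 0], [-1, -1, 0, 2, 0], [0, -1, 0, 0, 2]].
The roots have two lengths (squared-length ratio 2:1); the short ones are alpha_{5}. The associated Dynkin diagram is a chain of 5 nodes with a double edge at one end; the terminal node there is the unique short simple root (B_5), so the type is B_5 (the algebra so(11)).

B_5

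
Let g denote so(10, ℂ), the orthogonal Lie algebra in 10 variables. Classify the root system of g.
D_5

This is so(10) with 10 even, which has dimension 10(10-1)/2 = 45 and rank 10/2 = 5. In the classification of classical Lie algebras, the orthogonal algebra so(2n) in an even number of variables has type D_n; here n = 5, so the Dynkin diagram is a chain of 3 nodes with a fork of two nodes at one end (D_5). Hence the type is D_5.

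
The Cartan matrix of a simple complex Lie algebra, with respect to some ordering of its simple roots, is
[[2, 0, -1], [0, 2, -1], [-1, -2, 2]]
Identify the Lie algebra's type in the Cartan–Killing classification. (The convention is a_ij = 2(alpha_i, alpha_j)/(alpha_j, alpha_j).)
B3

The matrix has rank 3 with 2's on the diagonal. Reading the off-diagonal entries as Dynkin edges (a single edge where a_ij = a_ji = -1; a double or triple edge where a_ij * a_ji = 2 or 3), the diagram is a chain of 3 nodes with a double edge at one end; the terminal node there is the unique short simple root (B_3). One simple-root ordering that puts it in standard form is (alpha_1, alpha_3, alpha_2). So the algebra is type B_3, i.e. so(7).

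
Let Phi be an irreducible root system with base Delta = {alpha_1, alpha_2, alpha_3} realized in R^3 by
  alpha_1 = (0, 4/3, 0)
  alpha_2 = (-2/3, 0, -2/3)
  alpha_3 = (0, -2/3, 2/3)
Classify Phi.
Compute the Cartan integers a_ij = 2(alpha_i, alpha_j)/(alpha_j, alpha_j); the resulting 3x3 Cartan matrix is
[[2, 0, -2], [0, 2, -1], [-1, -1, 2]].
The roots have two lengths (squared-length ratio 2:1); the short ones are alpha_{2,3}. The associated Dynkin diagram is a chain of 3 nodes with a double edge at one end; the terminal node there is the unique long simple root (C_3), so the type is C_3 (the algebra sp(6)).

C_3 (sp(6))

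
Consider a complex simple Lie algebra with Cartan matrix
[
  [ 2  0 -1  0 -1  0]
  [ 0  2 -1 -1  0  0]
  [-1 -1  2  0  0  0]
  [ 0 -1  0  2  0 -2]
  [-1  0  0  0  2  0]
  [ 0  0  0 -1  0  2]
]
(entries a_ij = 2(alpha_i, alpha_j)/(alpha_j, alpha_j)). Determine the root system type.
The matrix has rank 6 with 2's on the diagonal. Reading the off-diagonal entries as Dynkin edges (a single edge where a_ij = a_ji = -1; a double or triple edge where a_ij * a_ji = 2 or 3), the diagram is a chain of 6 nodes with a double edge at one end; the terminal node there is the unique short simple root (B_6). One simple-root ordering that puts it in standard form is (alpha_5, alpha_1, alpha_3, alpha_2, alpha_4, alpha_6). So the algebra is type B_6, i.e. so(13).

B_6 (so(13))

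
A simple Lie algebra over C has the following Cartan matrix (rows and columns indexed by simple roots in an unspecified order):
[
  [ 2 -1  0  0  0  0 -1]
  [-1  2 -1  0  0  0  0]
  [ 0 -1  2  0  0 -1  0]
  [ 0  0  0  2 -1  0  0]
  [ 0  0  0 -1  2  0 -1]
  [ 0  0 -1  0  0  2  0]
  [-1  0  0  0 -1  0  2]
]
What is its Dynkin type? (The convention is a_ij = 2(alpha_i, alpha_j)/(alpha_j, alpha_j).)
A7

The matrix has rank 7 with 2's on the diagonal. Reading the off-diagonal entries as Dynkin edges (a single edge where a_ij = a_ji = -1; a double or triple edge where a_ij * a_ji = 2 or 3), the diagram is a chain of 7 nodes with single edges (A_7). One simple-root ordering that puts it in standard form is (alpha_4, alpha_5, alpha_7, alpha_1, alpha_2, alpha_3, alpha_6). So the algebra is type A_7, i.e. sl(8).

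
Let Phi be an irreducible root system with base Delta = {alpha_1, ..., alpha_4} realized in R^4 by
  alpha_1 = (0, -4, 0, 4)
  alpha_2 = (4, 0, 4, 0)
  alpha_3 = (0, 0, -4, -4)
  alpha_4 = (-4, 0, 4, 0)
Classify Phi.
D_4

Compute the Cartan integers a_ij = 2(alpha_i, alpha_j)/(alpha_j, alpha_j); the resulting 4x4 Cartan matrix is
[[2, 0, -1, 0], [0, 2, -1, 0], [-1, -1, 2, -1], [0, 0, -1, 2]].
All simple roots have the same length, so the diagram is simply laced. The associated Dynkin diagram is a chain of 2 nodes with a fork of two nodes at one end (D_4), so the type is D_4 (the algebra so(8)).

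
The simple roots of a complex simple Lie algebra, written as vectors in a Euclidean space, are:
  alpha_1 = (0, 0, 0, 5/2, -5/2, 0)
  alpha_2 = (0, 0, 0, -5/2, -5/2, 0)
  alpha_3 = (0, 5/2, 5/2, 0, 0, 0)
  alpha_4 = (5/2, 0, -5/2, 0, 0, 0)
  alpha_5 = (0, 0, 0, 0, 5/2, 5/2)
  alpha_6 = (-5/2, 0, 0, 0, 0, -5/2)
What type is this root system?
D_6

Compute the Cartan integers a_ij = 2(alpha_i, alpha_j)/(alpha_j, alpha_j); the resulting 6x6 Cartan matrix is
[[2, 0, 0, 0, -1, 0], [0, 2, 0, 0, -1, 0], [0, 0, 2, -1, 0, 0], [0, 0, -1, 2, 0, -1], [-1, -1, 0, 0, 2, -1], [0, 0, 0, -1, -1, 2]].
All simple roots have the same length, so the diagram is simply laced. The associated Dynkin diagram is a chain of 4 nodes with a fork of two nodes at one end (D_6), so the type is D_6 (the algebra so(12)).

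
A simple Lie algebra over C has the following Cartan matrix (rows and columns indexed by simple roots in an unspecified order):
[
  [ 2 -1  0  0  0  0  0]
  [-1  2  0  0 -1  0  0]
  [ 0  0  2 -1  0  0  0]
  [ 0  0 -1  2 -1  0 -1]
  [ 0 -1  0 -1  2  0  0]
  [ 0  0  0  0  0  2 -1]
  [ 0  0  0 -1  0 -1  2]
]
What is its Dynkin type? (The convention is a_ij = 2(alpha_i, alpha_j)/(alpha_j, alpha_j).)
The matrix has rank 7 with 2's on the diagonal. Reading the off-diagonal entries as Dynkin edges (a single edge where a_ij = a_ji = -1; a double or triple edge where a_ij * a_ji = 2 or 3), the diagram is a chain of 6 nodes with one extra node attached to the third node from one end (E_7). One simple-root ordering that puts it in standard form is (alpha_6, alpha_3, alpha_7, alpha_4, alpha_5, alpha_2, alpha_1). So the algebra is type E_7.

E7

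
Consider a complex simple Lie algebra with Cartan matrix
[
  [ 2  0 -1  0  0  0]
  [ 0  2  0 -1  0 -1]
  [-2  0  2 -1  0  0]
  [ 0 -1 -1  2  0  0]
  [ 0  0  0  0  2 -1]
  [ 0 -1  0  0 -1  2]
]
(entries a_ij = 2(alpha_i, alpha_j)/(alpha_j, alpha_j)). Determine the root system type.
B_6

The matrix has rank 6 with 2's on the diagonal. Reading the off-diagonal entries as Dynkin edges (a single edge where a_ij = a_ji = -1; a double or triple edge where a_ij * a_ji = 2 or 3), the diagram is a chain of 6 nodes with a double edge at one end; the terminal node there is the unique short simple root (B_6). One simple-root ordering that puts it in standard form is (alpha_5, alpha_6, alpha_2, alpha_4, alpha_3, alpha_1). So the algebra is type B_6, i.e. so(13).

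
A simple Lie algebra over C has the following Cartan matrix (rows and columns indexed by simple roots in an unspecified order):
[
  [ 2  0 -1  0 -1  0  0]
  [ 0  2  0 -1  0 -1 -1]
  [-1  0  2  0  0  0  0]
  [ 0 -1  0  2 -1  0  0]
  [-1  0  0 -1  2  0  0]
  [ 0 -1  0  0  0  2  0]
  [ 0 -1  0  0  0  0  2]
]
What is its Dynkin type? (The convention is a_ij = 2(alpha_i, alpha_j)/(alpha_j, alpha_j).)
The matrix has rank 7 with 2's on the diagonal. Reading the off-diagonal entries as Dynkin edges (a single edge where a_ij = a_ji = -1; a double or triple edge where a_ij * a_ji = 2 or 3), the diagram is a chain of 5 nodes with a fork of two nodes at one end (D_7). One simple-root ordering that puts it in standard form is (alpha_3, alpha_1, alpha_5, alpha_4, alpha_2, alpha_6, alpha_7). So the algebra is type D_7, i.e. so(14).

D_7 (so(14))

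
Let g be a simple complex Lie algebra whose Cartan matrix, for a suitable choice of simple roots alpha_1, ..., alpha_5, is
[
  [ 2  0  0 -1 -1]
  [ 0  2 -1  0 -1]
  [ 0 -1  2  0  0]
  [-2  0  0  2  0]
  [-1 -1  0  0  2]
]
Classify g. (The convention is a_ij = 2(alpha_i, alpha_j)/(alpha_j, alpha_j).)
C5

The matrix has rank 5 with 2's on the diagonal. Reading the off-diagonal entries as Dynkin edges (a single edge where a_ij = a_ji = -1; a double or triple edge where a_ij * a_ji = 2 or 3), the diagram is a chain of 5 nodes with a double edge at one end; the terminal node there is the unique long simple root (C_5). One simple-root ordering that puts it in standard form is (alpha_3, alpha_2, alpha_5, alpha_1, alpha_4). So the algebra is type C_5, i.e. sp(10).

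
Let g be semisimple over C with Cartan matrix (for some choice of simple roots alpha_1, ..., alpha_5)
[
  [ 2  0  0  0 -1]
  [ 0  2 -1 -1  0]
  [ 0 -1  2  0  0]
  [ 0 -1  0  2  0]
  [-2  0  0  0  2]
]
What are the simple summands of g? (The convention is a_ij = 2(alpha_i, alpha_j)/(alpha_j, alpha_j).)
A3 ⊕ B2

The diagram associated to this matrix has two connected components: the simple roots {alpha_2, alpha_3, alpha_4} form a chain of 3 nodes with single edges (A_3), and {alpha_1, alpha_5} form a chain of 2 nodes with a double edge at one end; the terminal node there is the unique short simple root (B_2). A semisimple Lie algebra decomposes uniquely as the direct sum of simple ideals, one per connected component of its Dynkin diagram, so g ≅ A_3 ⊕ B_2 (dimension 15 + 10 = 25).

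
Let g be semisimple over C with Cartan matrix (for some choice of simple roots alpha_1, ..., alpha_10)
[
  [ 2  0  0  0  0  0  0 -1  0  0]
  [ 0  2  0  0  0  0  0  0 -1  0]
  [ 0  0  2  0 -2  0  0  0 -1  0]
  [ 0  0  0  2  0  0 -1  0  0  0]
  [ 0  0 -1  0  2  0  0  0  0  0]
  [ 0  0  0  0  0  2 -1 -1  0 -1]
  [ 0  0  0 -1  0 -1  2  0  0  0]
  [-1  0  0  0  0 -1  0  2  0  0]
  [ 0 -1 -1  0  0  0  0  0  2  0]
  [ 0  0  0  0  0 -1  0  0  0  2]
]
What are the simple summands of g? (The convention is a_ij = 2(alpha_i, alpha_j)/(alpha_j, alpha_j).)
B_4 (so(9)) + E_6

The diagram associated to this matrix has two connected components: the simple roots {alpha_2, alpha_3, alpha_5, alpha_9} form a chain of 4 nodes with a double edge at one end; the terminal node there is the unique short simple root (B_4), and {alpha_1, alpha_4, alpha_6, alpha_7, alpha_8, alpha_10} form a chain of 5 nodes with one extra node attached to the third node from one end (E_6). A semisimple Lie algebra decomposes uniquely as the direct sum of simple ideals, one per connected component of its Dynkin diagram, so g ≅ B_4 ⊕ E_6 (dimension 36 + 78 = 114).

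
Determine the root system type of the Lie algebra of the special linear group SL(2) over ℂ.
A_1 (sl(2))

This is sl(2), which has dimension 2^2 - 1 = 3 and rank 2 - 1 = 1 (a Cartan subalgebra is the diagonal traceless matrices). In the classification of classical Lie algebras, the special linear algebra sl(n+1) has type A_n; here n = 1, so the Dynkin diagram is a chain of 1 nodes with single edges (A_1). Hence the type is A_1.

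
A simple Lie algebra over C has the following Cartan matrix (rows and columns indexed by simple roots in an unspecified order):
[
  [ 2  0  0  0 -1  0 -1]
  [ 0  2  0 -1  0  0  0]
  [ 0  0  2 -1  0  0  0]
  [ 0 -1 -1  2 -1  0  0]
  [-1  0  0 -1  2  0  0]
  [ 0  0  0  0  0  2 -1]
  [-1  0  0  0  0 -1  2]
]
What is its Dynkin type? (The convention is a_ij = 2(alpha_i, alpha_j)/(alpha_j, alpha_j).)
The matrix has rank 7 with 2's on the diagonal. Reading the off-diagonal entries as Dynkin edges (a single edge where a_ij = a_ji = -1; a double or triple edge where a_ij * a_ji = 2 or 3), the diagram is a chain of 5 nodes with a fork of two nodes at one end (D_7). One simple-root ordering that puts it in standard form is (alpha_6, alpha_7, alpha_1, alpha_5, alpha_4, alpha_3, alpha_2). So the algebra is type D_7, i.e. so(14).

type D_7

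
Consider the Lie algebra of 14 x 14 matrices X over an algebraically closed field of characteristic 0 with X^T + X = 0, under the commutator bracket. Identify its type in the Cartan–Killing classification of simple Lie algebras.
D_7

This is so(14) with 14 even, which has dimension 14(14-1)/2 = 91 and rank 14/2 = 7. In the classification of classical Lie algebras, the orthogonal algebra so(2n) in an even number of variables has type D_n; here n = 7, so the Dynkin diagram is a chain of 5 nodes with a fork of two nodes at one end (D_7). Hence the type is D_7.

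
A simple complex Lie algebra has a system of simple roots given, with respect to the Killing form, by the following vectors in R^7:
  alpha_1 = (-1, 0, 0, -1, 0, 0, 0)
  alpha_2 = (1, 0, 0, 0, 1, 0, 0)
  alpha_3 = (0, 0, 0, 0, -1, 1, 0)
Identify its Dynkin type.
Compute the Cartan integers a_ij = 2(alpha_i, alpha_j)/(alpha_j, alpha_j); the resulting 3x3 Cartan matrix is
[[2, -1, 0], [-1, 2, -1], [0, -1, 2]].
All simple roots have the same length, so the diagram is simply laced. The associated Dynkin diagram is a chain of 3 nodes with single edges (A_3), so the type is A_3 (the algebra sl(4)).

A3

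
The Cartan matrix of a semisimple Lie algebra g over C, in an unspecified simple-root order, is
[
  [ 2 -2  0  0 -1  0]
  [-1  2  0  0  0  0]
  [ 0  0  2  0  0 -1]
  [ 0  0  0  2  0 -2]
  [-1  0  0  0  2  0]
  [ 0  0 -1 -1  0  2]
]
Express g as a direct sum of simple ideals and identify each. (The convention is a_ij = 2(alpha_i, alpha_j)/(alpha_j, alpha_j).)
B_3 + C_3

The diagram associated to this matrix has two connected components: the simple roots {alpha_1, alpha_2, alpha_5} form a chain of 3 nodes with a double edge at one end; the terminal node there is the unique short simple root (B_3), and {alpha_3, alpha_4, alpha_6} form a chain of 3 nodes with a double edge at one end; the terminal node there is the unique long simple root (C_3). A semisimple Lie algebra decomposes uniquely as the direct sum of simple ideals, one per connected component of its Dynkin diagram, so g ≅ B_3 ⊕ C_3 (dimension 21 + 21 = 42).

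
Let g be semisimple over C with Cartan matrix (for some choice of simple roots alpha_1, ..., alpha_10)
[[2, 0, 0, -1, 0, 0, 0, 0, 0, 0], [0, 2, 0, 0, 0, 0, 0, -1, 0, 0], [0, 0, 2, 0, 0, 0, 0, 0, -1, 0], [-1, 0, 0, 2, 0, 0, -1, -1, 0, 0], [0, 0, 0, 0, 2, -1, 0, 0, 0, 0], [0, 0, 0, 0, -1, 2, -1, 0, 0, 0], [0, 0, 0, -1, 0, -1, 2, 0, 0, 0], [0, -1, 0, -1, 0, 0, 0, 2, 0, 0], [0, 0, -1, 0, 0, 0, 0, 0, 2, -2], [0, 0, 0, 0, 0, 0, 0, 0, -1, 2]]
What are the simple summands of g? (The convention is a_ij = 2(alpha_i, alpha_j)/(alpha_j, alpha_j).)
The diagram associated to this matrix has two connected components: the simple roots {alpha_3, alpha_9, alpha_10} form a chain of 3 nodes with a double edge at one end; the terminal node there is the unique short simple root (B_3), and {alpha_1, alpha_2, alpha_4, alpha_5, alpha_6, alpha_7, alpha_8} form a chain of 6 nodes with one extra node attached to the third node from one end (E_7). A semisimple Lie algebra decomposes uniquely as the direct sum of simple ideals, one per connected component of its Dynkin diagram, so g ≅ B_3 ⊕ E_7 (dimension 21 + 133 = 154).

B_3 (so(7)) ⊕ E_7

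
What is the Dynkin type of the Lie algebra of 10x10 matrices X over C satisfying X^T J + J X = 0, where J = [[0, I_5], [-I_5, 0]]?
This is sp(10), which has dimension 10(10+1)/2 = 55 and rank 10/2 = 5. In the classification of classical Lie algebras, the symplectic algebra sp(2n) has type C_n; here n = 5, so the Dynkin diagram is a chain of 5 nodes with a double edge at one end; the terminal node there is the unique long simple root (C_5). Hence the type is C_5.

C5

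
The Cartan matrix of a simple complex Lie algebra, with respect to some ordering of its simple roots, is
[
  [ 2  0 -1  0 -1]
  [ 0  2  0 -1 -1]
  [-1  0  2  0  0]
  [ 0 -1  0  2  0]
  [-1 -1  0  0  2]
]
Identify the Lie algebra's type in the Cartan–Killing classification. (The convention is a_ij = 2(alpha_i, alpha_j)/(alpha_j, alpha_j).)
The matrix has rank 5 with 2's on the diagonal. Reading the off-diagonal entries as Dynkin edges (a single edge where a_ij = a_ji = -1; a double or triple edge where a_ij * a_ji = 2 or 3), the diagram is a chain of 5 nodes with single edges (A_5). One simple-root ordering that puts it in standard form is (alpha_3, alpha_1, alpha_5, alpha_2, alpha_4). So the algebra is type A_5, i.e. sl(6).

A5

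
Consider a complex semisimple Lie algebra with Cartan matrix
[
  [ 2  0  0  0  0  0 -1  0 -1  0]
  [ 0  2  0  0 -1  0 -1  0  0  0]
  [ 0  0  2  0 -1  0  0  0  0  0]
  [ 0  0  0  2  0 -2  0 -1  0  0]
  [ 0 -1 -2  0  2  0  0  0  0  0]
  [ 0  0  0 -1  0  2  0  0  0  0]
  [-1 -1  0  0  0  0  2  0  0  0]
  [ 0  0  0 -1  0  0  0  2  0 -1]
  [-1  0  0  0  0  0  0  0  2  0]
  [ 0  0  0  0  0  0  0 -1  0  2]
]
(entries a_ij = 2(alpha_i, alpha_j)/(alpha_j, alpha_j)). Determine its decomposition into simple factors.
The diagram associated to this matrix has two connected components: the simple roots {alpha_4, alpha_6, alpha_8, alpha_10} form a chain of 4 nodes with a double edge at one end; the terminal node there is the unique short simple root (B_4), and {alpha_1, alpha_2, alpha_3, alpha_5, alpha_7, alpha_9} form a chain of 6 nodes with a double edge at one end; the terminal node there is the unique short simple root (B_6). A semisimple Lie algebra decomposes uniquely as the direct sum of simple ideals, one per connected component of its Dynkin diagram, so g ≅ B_4 ⊕ B_6 (dimension 36 + 78 = 114).

type B_4 ⊕ type B_6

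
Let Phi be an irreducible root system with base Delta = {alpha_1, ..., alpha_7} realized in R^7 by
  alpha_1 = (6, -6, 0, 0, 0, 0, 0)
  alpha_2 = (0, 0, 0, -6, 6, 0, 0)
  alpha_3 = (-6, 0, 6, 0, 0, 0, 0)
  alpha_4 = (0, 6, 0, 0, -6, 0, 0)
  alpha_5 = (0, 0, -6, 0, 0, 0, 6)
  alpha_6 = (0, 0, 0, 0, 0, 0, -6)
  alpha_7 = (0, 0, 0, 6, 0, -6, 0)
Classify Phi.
B_7 (so(15))

Compute the Cartan integers a_ij = 2(alpha_i, alpha_j)/(alpha_j, alpha_j); the resulting 7x7 Cartan matrix is
[[2, 0, -1, -1, 0, 0, 0], [0, 2, 0, -1, 0, 0, -1], [-1, 0, 2, 0, -1, 0, 0], [-1, -1, 0, 2, 0, 0, 0], [0, 0, -1, 0, 2, -2, 0], [0, 0, 0, 0, -1, 2, 0], [0, -1, 0, 0, 0, 0, 2]].
The roots have two lengths (squared-length ratio 2:1); the short ones are alpha_{6}. The associated Dynkin diagram is a chain of 7 nodes with a double edge at one end; the terminal node there is the unique short simple root (B_7), so the type is B_7 (the algebra so(15)).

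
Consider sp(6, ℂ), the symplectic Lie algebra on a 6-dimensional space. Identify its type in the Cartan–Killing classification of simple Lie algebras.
C3

This is sp(6), which has dimension 6(6+1)/2 = 21 and rank 6/2 = 3. In the classification of classical Lie algebras, the symplectic algebra sp(2n) has type C_n; here n = 3, so the Dynkin diagram is a chain of 3 nodes with a double edge at one end; the terminal node there is the unique long simple root (C_3). Hence the type is C_3.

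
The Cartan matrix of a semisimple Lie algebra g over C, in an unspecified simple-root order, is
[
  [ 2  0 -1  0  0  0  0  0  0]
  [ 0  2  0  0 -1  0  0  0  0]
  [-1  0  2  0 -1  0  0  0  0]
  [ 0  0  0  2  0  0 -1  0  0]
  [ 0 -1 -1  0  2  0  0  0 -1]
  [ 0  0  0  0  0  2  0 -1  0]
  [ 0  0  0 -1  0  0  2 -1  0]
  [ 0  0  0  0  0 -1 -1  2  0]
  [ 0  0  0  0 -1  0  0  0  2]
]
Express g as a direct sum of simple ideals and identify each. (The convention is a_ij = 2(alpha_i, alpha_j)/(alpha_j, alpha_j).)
The diagram associated to this matrix has two connected components: the simple roots {alpha_4, alpha_6, alpha_7, alpha_8} form a chain of 4 nodes with single edges (A_4), and {alpha_1, alpha_2, alpha_3, alpha_5, alpha_9} form a chain of 3 nodes with a fork of two nodes at one end (D_5). A semisimple Lie algebra decomposes uniquely as the direct sum of simple ideals, one per connected component of its Dynkin diagram, so g ≅ A_4 ⊕ D_5 (dimension 24 + 45 = 69).

type A_4 + type D_5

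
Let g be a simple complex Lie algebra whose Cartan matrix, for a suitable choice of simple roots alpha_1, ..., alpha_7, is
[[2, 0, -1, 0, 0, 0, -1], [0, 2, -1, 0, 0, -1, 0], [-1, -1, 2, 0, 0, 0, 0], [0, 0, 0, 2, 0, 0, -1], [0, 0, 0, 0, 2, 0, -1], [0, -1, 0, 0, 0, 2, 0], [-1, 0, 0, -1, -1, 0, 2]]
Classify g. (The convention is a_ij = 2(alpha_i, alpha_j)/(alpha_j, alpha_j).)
D_7 (so(14))

The matrix has rank 7 with 2's on the diagonal. Reading the off-diagonal entries as Dynkin edges (a single edge where a_ij = a_ji = -1; a double or triple edge where a_ij * a_ji = 2 or 3), the diagram is a chain of 5 nodes with a fork of two nodes at one end (D_7). One simple-root ordering that puts it in standard form is (alpha_6, alpha_2, alpha_3, alpha_1, alpha_7, alpha_4, alpha_5). So the algebra is type D_7, i.e. so(14).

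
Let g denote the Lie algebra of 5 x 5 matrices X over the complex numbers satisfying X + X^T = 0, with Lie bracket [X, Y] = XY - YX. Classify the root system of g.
B_2 (so(5))

This is so(5) with 5 odd, which has dimension 5(5-1)/2 = 10 and rank (5-1)/2 = 2. In the classification of classical Lie algebras, the orthogonal algebra so(2n+1) in an odd number of variables has type B_n; here n = 2, so the Dynkin diagram is a chain of 2 nodes with a double edge at one end; the terminal node there is the unique short simple root (B_2). Hence the type is B_2.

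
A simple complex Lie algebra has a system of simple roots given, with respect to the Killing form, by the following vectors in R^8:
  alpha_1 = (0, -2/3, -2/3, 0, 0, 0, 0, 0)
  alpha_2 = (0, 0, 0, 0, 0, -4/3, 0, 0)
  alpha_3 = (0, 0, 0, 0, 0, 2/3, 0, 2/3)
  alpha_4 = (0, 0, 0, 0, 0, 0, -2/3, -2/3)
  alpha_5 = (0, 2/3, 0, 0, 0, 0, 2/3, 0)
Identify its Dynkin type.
Compute the Cartan integers a_ij = 2(alpha_i, alpha_j)/(alpha_j, alpha_j); the resulting 5x5 Cartan matrix is
[[2, 0, 0, 0, -1], [0, 2, -2, 0, 0], [0, -1, 2, -1, 0], [0, 0, -1, 2, -1], [-1, 0, 0, -1, 2]].
The roots have two lengths (squared-length ratio 2:1); the short ones are alpha_{1,3,4,5}. The associated Dynkin diagram is a chain of 5 nodes with a double edge at one end; the terminal node there is the unique long simple root (C_5), so the type is C_5 (the algebra sp(10)).

type C_5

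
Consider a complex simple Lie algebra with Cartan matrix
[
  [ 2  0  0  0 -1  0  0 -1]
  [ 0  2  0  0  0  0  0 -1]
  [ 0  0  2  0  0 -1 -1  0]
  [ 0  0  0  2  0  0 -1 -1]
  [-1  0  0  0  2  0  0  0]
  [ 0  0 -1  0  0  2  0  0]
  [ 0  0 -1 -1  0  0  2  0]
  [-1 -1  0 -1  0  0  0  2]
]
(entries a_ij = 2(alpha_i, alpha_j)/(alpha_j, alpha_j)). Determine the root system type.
E_8

The matrix has rank 8 with 2's on the diagonal. Reading the off-diagonal entries as Dynkin edges (a single edge where a_ij = a_ji = -1; a double or triple edge where a_ij * a_ji = 2 or 3), the diagram is a chain of 7 nodes with one extra node attached to the third node from one end (E_8). One simple-root ordering that puts it in standard form is (alpha_5, alpha_2, alpha_1, alpha_8, alpha_4, alpha_7, alpha_3, alpha_6). So the algebra is type E_8.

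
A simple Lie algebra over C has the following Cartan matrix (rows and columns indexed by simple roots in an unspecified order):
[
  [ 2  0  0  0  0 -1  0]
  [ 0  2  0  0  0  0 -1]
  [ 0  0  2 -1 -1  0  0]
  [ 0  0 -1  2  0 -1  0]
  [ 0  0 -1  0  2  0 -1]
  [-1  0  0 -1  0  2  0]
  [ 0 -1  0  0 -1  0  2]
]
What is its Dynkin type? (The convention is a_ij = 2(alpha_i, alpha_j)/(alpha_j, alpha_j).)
A7

The matrix has rank 7 with 2's on the diagonal. Reading the off-diagonal entries as Dynkin edges (a single edge where a_ij = a_ji = -1; a double or triple edge where a_ij * a_ji = 2 or 3), the diagram is a chain of 7 nodes with single edges (A_7). One simple-root ordering that puts it in standard form is (alpha_2, alpha_7, alpha_5, alpha_3, alpha_4, alpha_6, alpha_1). So the algebra is type A_7, i.e. sl(8).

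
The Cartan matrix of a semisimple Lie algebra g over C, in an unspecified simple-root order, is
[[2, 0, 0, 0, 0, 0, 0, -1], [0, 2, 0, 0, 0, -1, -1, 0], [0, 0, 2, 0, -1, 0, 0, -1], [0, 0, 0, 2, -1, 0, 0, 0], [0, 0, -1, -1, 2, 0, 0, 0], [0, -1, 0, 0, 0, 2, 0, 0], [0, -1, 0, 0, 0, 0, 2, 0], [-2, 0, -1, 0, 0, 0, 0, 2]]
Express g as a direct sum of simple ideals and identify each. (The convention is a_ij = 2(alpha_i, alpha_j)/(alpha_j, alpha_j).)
The diagram associated to this matrix has two connected components: the simple roots {alpha_2, alpha_6, alpha_7} form a chain of 3 nodes with single edges (A_3), and {alpha_1, alpha_3, alpha_4, alpha_5, alpha_8} form a chain of 5 nodes with a double edge at one end; the terminal node there is the unique short simple root (B_5). A semisimple Lie algebra decomposes uniquely as the direct sum of simple ideals, one per connected component of its Dynkin diagram, so g ≅ A_3 ⊕ B_5 (dimension 15 + 55 = 70).

A_3 ⊕ B_5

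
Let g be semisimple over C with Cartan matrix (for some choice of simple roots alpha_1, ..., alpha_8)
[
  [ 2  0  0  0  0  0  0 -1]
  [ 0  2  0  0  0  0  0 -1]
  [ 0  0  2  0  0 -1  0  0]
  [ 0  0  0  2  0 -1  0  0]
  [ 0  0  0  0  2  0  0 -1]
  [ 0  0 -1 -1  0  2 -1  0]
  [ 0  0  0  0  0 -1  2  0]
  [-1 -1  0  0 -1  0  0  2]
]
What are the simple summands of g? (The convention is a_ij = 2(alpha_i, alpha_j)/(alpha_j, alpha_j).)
D_4 + D_4

The diagram associated to this matrix has two connected components: the simple roots {alpha_3, alpha_4, alpha_6, alpha_7} form a chain of 2 nodes with a fork of two nodes at one end (D_4), and {alpha_1, alpha_2, alpha_5, alpha_8} form a chain of 2 nodes with a fork of two nodes at one end (D_4). A semisimple Lie algebra decomposes uniquely as the direct sum of simple ideals, one per connected component of its Dynkin diagram, so g ≅ D_4 ⊕ D_4 (dimension 28 + 28 = 56).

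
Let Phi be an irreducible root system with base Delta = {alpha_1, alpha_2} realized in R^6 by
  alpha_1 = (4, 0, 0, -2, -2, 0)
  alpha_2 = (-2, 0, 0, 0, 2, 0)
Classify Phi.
type G_2

Compute the Cartan integers a_ij = 2(alpha_i, alpha_j)/(alpha_j, alpha_j); the resulting 2x2 Cartan matrix is
[[2, -3], [-1, 2]].
The roots have two lengths (squared-length ratio 3:1); the short ones are alpha_{2}. The associated Dynkin diagram is two nodes joined by a triple edge (G_2), so the type is G_2.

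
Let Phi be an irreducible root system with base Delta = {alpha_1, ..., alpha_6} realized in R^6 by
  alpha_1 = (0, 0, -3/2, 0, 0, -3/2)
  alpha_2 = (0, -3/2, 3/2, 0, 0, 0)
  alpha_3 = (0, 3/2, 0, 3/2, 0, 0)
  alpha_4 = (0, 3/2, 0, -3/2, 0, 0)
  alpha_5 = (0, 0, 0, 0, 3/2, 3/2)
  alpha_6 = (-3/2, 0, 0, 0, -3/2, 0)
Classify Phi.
Compute the Cartan integers a_ij = 2(alpha_i, alpha_j)/(alpha_j, alpha_j); the resulting 6x6 Cartan matrix is
[[2, -1, 0, 0, -1, 0], [-1, 2, -1, -1, 0, 0], [0, -1, 2, 0, 0, 0], [0, -1, 0, 2, 0, 0], [-1, 0, 0, 0, 2, -1], [0, 0, 0, 0, -1, 2]].
All simple roots have the same length, so the diagram is simply laced. The associated Dynkin diagram is a chain of 4 nodes with a fork of two nodes at one end (D_6), so the type is D_6 (the algebra so(12)).

D6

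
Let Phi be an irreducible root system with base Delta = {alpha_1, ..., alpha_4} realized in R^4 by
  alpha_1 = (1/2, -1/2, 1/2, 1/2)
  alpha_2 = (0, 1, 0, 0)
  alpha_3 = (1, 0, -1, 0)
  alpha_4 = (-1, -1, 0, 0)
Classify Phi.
Compute the Cartan integers a_ij = 2(alpha_i, alpha_j)/(alpha_j, alpha_j); the resulting 4x4 Cartan matrix is
[[2, -1, 0, 0], [-1, 2, 0, -1], [0, 0, 2, -1], [0, -2, -1, 2]].
The roots have two lengths (squared-length ratio 2:1); the short ones are alpha_{1,2}. The associated Dynkin diagram is a chain of 4 nodes with a double edge between the middle two (F_4), so the type is F_4.

F_4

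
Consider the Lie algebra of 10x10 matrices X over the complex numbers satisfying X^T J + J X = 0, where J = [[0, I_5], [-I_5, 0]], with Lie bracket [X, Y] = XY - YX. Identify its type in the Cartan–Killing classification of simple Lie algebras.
This is sp(10), which has dimension 10(10+1)/2 = 55 and rank 10/2 = 5. In the classification of classical Lie algebras, the symplectic algebra sp(2n) has type C_n; here n = 5, so the Dynkin diagram is a chain of 5 nodes with a double edge at one end; the terminal node there is the unique long simple root (C_5). Hence the type is C_5.

C_5 (sp(10))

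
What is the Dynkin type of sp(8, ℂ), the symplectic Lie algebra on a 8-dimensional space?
C_4 (sp(8))

This is sp(8), which has dimension 8(8+1)/2 = 36 and rank 8/2 = 4. In the classification of classical Lie algebras, the symplectic algebra sp(2n) has type C_n; here n = 4, so the Dynkin diagram is a chain of 4 nodes with a double edge at one end; the terminal node there is the unique long simple root (C_4). Hence the type is C_4.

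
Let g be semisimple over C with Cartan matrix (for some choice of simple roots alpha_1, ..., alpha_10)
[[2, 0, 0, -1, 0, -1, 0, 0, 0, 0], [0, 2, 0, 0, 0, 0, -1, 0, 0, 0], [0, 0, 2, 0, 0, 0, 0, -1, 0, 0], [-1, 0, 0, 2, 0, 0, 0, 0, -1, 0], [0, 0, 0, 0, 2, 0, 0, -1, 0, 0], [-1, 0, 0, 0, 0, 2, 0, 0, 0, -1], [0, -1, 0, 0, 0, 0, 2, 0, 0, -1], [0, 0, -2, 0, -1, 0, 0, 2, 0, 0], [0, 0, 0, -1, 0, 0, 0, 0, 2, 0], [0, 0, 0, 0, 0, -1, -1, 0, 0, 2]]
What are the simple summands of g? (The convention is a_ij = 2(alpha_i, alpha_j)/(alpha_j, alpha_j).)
The diagram associated to this matrix has two connected components: the simple roots {alpha_1, alpha_2, alpha_4, alpha_6, alpha_7, alpha_9, alpha_10} form a chain of 7 nodes with single edges (A_7), and {alpha_3, alpha_5, alpha_8} form a chain of 3 nodes with a double edge at one end; the terminal node there is the unique short simple root (B_3). A semisimple Lie algebra decomposes uniquely as the direct sum of simple ideals, one per connected component of its Dynkin diagram, so g ≅ A_7 ⊕ B_3 (dimension 63 + 21 = 84).

A7 + B3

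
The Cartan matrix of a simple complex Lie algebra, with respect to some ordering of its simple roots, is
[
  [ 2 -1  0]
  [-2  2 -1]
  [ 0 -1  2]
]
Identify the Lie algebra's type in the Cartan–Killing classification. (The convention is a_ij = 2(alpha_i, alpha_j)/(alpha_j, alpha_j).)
B3

The matrix has rank 3 with 2's on the diagonal. Reading the off-diagonal entries as Dynkin edges (a single edge where a_ij = a_ji = -1; a double or triple edge where a_ij * a_ji = 2 or 3), the diagram is a chain of 3 nodes with a double edge at one end; the terminal node there is the unique short simple root (B_3). One simple-root ordering that puts it in standard form is (alpha_3, alpha_2, alpha_1). So the algebra is type B_3, i.e. so(7).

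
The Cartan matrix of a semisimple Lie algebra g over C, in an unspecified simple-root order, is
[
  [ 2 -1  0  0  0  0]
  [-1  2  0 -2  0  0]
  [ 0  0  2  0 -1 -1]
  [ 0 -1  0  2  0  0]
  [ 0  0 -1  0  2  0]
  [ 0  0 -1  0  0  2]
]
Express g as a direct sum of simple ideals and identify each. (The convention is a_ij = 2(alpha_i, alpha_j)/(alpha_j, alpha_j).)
The diagram associated to this matrix has two connected components: the simple roots {alpha_3, alpha_5, alpha_6} form a chain of 3 nodes with single edges (A_3), and {alpha_1, alpha_2, alpha_4} form a chain of 3 nodes with a double edge at one end; the terminal node there is the unique short simple root (B_3). A semisimple Lie algebra decomposes uniquely as the direct sum of simple ideals, one per connected component of its Dynkin diagram, so g ≅ A_3 ⊕ B_3 (dimension 15 + 21 = 36).

A_3 + B_3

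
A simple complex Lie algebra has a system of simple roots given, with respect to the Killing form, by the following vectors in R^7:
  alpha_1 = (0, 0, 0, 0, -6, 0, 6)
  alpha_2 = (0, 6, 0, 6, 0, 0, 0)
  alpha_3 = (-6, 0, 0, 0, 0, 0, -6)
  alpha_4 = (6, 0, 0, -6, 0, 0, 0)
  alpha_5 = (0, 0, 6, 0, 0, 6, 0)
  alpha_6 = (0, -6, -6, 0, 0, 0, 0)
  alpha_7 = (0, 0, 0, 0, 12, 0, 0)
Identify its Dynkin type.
type C_7

Compute the Cartan integers a_ij = 2(alpha_i, alpha_j)/(alpha_j, alpha_j); the resulting 7x7 Cartan matrix is
[[2, 0, -1, 0, 0, 0, -1], [0, 2, 0, -1, 0, -1, 0], [-1, 0, 2, -1, 0, 0, 0], [0, -1, -1, 2, 0, 0, 0], [0, 0, 0, 0, 2, -1, 0], [0, -1, 0, 0, -1, 2, 0], [-2, 0, 0, 0, 0, 0, 2]].
The roots have two lengths (squared-length ratio 2:1); the short ones are alpha_{1,2,3,4,5,6}. The associated Dynkin diagram is a chain of 7 nodes with a double edge at one end; the terminal node there is the unique long simple root (C_7), so the type is C_7 (the algebra sp(14)).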